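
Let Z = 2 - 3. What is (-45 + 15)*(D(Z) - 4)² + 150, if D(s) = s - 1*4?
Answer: -2280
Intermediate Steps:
Z = -1
D(s) = -4 + s (D(s) = s - 4 = -4 + s)
(-45 + 15)*(D(Z) - 4)² + 150 = (-45 + 15)*((-4 - 1) - 4)² + 150 = -30*(-5 - 4)² + 150 = -30*(-9)² + 150 = -30*81 + 150 = -2430 + 150 = -2280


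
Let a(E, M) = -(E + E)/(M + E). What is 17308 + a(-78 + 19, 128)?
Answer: 1194370/69 ≈ 17310.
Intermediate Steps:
a(E, M) = -2*E/(E + M)
17308 + a(-78 + 19, 128) = 17308 - 2*(-78 + 19)/((-78 + 19) + 128) = 17308 - 2*(-59)/(-59 + 128) = 17308 - 2*(-59)/69 = 17308 - 2*(-59)*1/69 = 17308 + 118/69 = 1194370/69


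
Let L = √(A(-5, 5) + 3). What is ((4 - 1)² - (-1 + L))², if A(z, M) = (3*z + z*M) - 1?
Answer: (10 - I*√38)² ≈ 62.0 - 123.29*I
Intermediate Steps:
A(z, M) = -1 + 3*z + M*z (A(z, M) = (3*z + M*z) - 1 = -1 + 3*z + M*z)
L = I*√38 (L = √((-1 + 3*(-5) + 5*(-5)) + 3) = √((-1 - 15 - 25) + 3) = √(-41 + 3) = √(-38) = I*√38 ≈ 6.1644*I)
((4 - 1)² - (-1 + L))² = ((4 - 1)² - (-1 + I*√38))² = (3² + (1 - I*√38))² = (9 + (1 - I*√38))² = (10 - I*√38)²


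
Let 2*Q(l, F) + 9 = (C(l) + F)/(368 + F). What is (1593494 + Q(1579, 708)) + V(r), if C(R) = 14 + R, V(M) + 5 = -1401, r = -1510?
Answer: 3426165993/2152 ≈ 1.5921e+6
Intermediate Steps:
V(M) = -1406 (V(M) = -5 - 1401 = -1406)
Q(l, F) = -9/2 + (14 + F + l)/(2*(368 + F)) (Q(l, F) = -9/2 + (((14 + l) + F)/(368 + F))/2 = -9/2 + ((14 + F + l)/(368 + F))/2 = -9/2 + (14 + F + l)/(2*(368 + F)))
(1593494 + Q(1579, 708)) + V(r) = (1593494 + (-3298 + 1579 - 8*708)/(2*(368 + 708))) - 1406 = (1593494 + (½)*(-3298 + 1579 - 5664)/1076) - 1406 = (1593494 + (½)*(1/1076)*(-7383)) - 1406 = (1593494 - 7383/2152) - 1406 = 3429191705/2152 - 1406 = 3426165993/2152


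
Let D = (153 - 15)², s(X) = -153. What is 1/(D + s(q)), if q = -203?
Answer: 1/18891 ≈ 5.2935e-5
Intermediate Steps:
D = 19044 (D = 138² = 19044)
1/(D + s(q)) = 1/(19044 - 153) = 1/18891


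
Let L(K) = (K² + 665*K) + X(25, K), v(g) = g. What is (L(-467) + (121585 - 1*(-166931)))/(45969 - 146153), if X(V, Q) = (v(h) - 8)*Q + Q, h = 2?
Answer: -198385/100184 ≈ -1.9802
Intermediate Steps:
X(V, Q) = -5*Q (X(V, Q) = (2 - 8)*Q + Q = -6*Q + Q = -5*Q)
L(K) = K² + 660*K (L(K) = (K² + 665*K) - 5*K = K² + 660*K)
(L(-467) + (121585 - 1*(-166931)))/(45969 - 146153) = (-467*(660 - 467) + (121585 - 1*(-166931)))/(45969 - 146153) = (-467*193 + (121585 + 166931))/(-100184) = (-90131 + 288516)*(-1/100184) = 198385*(-1/100184) = -198385/100184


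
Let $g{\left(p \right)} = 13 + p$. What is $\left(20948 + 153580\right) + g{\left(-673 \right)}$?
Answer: $173868$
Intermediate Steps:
$\left(20948 + 153580\right) + g{\left(-673 \right)} = \left(20948 + 153580\right) + \left(13 - 673\right) = 174528 - 660 = 173868$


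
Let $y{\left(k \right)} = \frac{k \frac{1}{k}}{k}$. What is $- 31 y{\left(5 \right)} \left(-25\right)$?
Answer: $155$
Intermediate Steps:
$y{\left(k \right)} = \frac{1}{k}$ ($y{\left(k \right)} = 1 \frac{1}{k} = \frac{1}{k}$)
$- 31 y{\left(5 \right)} \left(-25\right) = - \frac{31}{5} \left(-25\right) = \left(-31\right) \frac{1}{5} \left(-25\right) = \left(- \frac{31}{5}\right) \left(-25\right) = 155$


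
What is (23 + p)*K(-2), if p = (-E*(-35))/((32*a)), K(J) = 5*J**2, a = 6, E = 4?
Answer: 5695/12 ≈ 474.58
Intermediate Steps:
p = 35/48 (p = (-4*(-35))/((32*6)) = -1*(-140)/192 = 140*(1/192) = 35/48 ≈ 0.72917)
(23 + p)*K(-2) = (23 + 35/48)*(5*(-2)**2) = 1139*(5*4)/48 = (1139/48)*20 = 5695/12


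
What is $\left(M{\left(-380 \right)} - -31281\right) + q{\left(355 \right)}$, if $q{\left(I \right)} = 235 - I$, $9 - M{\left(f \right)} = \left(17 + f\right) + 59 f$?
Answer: $53953$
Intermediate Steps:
$M{\left(f \right)} = -8 - 60 f$ ($M{\left(f \right)} = 9 - \left(\left(17 + f\right) + 59 f\right) = 9 - \left(17 + 60 f\right) = -8 - 60 f$)
$\left(M{\left(-380 \right)} - -31281\right) + q{\left(355 \right)} = \left(\left(-8 - -22800\right) - -31281\right) + \left(235 - 355\right) = \left(\left(-8 + 22800\right) + \left(-83001 + 114282\right)\right) + \left(235 - 355\right) = \left(22792 + 31281\right) - 120 = 54073 - 120 = 53953$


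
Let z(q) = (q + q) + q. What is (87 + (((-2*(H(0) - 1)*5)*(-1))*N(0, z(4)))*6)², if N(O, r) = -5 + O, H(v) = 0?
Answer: 149769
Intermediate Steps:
z(q) = 3*q (z(q) = 2*q + q = 3*q)
(87 + (((-2*(H(0) - 1)*5)*(-1))*N(0, z(4)))*6)² = (87 + (((-2*(0 - 1)*5)*(-1))*(-5 + 0))*6)² = (87 + (((-2*(-1)*5)*(-1))*(-5))*6)² = (87 + (((2*5)*(-1))*(-5))*6)² = (87 + ((10*(-1))*(-5))*6)² = (87 - 10*(-5)*6)² = (87 + 50*6)² = (87 + 300)² = 387² = 149769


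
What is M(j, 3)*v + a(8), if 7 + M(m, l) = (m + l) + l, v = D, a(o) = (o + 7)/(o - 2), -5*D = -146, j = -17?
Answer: -5231/10 ≈ -523.10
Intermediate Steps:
D = 146/5 (D = -⅕*(-146) = 146/5 ≈ 29.200)
a(o) = (7 + o)/(-2 + o)
v = 146/5 ≈ 29.200
M(m, l) = -7 + m + 2*l (M(m, l) = -7 + ((m + l) + l) = -7 + ((l + m) + l) = -7 + (m + 2*l) = -7 + m + 2*l)
M(j, 3)*v + a(8) = (-7 - 17 + 2*3)*(146/5) + (7 + 8)/(-2 + 8) = (-7 - 17 + 6)*(146/5) + 15/6 = -18*146/5 + (⅙)*15 = -2628/5 + 5/2 = -5231/10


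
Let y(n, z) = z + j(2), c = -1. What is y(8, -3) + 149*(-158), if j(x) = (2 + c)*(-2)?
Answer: -23547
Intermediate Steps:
j(x) = -2 (j(x) = (2 - 1)*(-2) = 1*(-2) = -2)
y(n, z) = -2 + z (y(n, z) = z - 2 = -2 + z)
y(8, -3) + 149*(-158) = (-2 - 3) + 149*(-158) = -5 - 23542 = -23547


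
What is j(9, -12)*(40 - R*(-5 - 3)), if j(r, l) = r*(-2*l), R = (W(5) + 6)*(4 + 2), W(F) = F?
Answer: 122688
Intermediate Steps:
R = 66 (R = (5 + 6)*(4 + 2) = 11*6 = 66)
j(r, l) = -2*l*r
j(9, -12)*(40 - R*(-5 - 3)) = (-2*(-12)*9)*(40 - 66*(-5 - 3)) = 216*(40 - 66*(-8)) = 216*(40 - 1*(-528)) = 216*(40 + 528) = 216*568 = 122688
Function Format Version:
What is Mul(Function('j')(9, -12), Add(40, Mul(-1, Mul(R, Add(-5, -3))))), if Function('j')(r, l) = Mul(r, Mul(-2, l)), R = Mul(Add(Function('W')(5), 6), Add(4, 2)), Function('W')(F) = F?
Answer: 122688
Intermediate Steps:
R = 66 (R = Mul(Add(5, 6), Add(4, 2)) = Mul(11, 6) = 66)
Function('j')(r, l) = Mul(-2, l, r)
Mul(Function('j')(9, -12), Add(40, Mul(-1, Mul(R, Add(-5, -3))))) = Mul(Mul(-2, -12, 9), Add(40, Mul(-1, Mul(66, Add(-5, -3))))) = Mul(216, Add(40, Mul(-1, Mul(66, -8)))) = Mul(216, Add(40, Mul(-1, -528))) = Mul(216, Add(40, 528)) = Mul(216, 568) = 122688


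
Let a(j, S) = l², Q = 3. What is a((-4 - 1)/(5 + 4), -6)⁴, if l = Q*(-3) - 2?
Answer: 214358881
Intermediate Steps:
l = -11 (l = 3*(-3) - 2 = -9 - 2 = -11)
a(j, S) = 121 (a(j, S) = (-11)² = 121)
a((-4 - 1)/(5 + 4), -6)⁴ = 121⁴ = 214358881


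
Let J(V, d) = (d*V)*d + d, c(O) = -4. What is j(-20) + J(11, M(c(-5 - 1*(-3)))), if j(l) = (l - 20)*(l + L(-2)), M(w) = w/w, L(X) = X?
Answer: 892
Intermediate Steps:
M(w) = 1
j(l) = (-20 + l)*(-2 + l) (j(l) = (l - 20)*(l - 2) = (-20 + l)*(-2 + l))
J(V, d) = d + V*d² (J(V, d) = (V*d)*d + d = V*d² + d = d + V*d²)
j(-20) + J(11, M(c(-5 - 1*(-3)))) = (40 + (-20)² - 22*(-20)) + 1*(1 + 11*1) = (40 + 400 + 440) + 1*(1 + 11) = 880 + 1*12 = 880 + 12 = 892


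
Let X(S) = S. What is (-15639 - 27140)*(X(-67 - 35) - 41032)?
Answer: 1759671386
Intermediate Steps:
(-15639 - 27140)*(X(-67 - 35) - 41032) = (-15639 - 27140)*((-67 - 35) - 41032) = -42779*(-102 - 41032) = -42779*(-41134) = 1759671386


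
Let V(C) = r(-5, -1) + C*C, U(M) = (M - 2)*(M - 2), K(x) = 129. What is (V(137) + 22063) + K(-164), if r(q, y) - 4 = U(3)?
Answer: 40966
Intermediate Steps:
U(M) = (-2 + M)² (U(M) = (-2 + M)*(-2 + M) = (-2 + M)²)
r(q, y) = 5 (r(q, y) = 4 + (-2 + 3)² = 4 + 1² = 4 + 1 = 5)
V(C) = 5 + C² (V(C) = 5 + C*C = 5 + C²)
(V(137) + 22063) + K(-164) = ((5 + 137²) + 22063) + 129 = ((5 + 18769) + 22063) + 129 = (18774 + 22063) + 129 = 40837 + 129 = 40966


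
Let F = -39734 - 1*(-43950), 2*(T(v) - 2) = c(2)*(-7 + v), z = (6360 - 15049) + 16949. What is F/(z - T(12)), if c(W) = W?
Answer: 4216/8253 ≈ 0.51084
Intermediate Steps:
z = 8260 (z = -8689 + 16949 = 8260)
T(v) = -5 + v (T(v) = 2 + (2*(-7 + v))/2 = 2 + (-14 + 2*v)/2 = 2 + (-7 + v) = -5 + v)
F = 4216 (F = -39734 + 43950 = 4216)
F/(z - T(12)) = 4216/(8260 - (-5 + 12)) = 4216/(8260 - 1*7) = 4216/(8260 - 7) = 4216/8253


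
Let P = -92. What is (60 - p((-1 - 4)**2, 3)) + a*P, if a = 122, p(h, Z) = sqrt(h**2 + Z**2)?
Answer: -11164 - sqrt(634) ≈ -11189.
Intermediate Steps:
p(h, Z) = sqrt(Z**2 + h**2)
(60 - p((-1 - 4)**2, 3)) + a*P = (60 - sqrt(3**2 + ((-1 - 4)**2)**2)) + 122*(-92) = (60 - sqrt(9 + ((-5)**2)**2)) - 11224 = (60 - sqrt(9 + 25**2)) - 11224 = (60 - sqrt(9 + 625)) - 11224 = (60 - sqrt(634)) - 11224 = -11164 - sqrt(634)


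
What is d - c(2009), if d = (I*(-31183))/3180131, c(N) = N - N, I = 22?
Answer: -686026/3180131 ≈ -0.21572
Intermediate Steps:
c(N) = 0
d = -686026/3180131 (d = (22*(-31183))/3180131 = -686026*1/3180131 = -686026/3180131 ≈ -0.21572)
d - c(2009) = -686026/3180131 - 1*0 = -686026/3180131 + 0 = -686026/3180131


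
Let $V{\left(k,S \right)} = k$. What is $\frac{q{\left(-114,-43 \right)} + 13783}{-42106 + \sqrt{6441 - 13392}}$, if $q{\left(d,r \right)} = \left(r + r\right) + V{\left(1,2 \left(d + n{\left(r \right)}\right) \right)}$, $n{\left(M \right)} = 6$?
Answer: $- \frac{576767988}{1772922187} - \frac{13698 i \sqrt{6951}}{1772922187} \approx -0.32532 - 0.00064416 i$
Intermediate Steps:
$q{\left(d,r \right)} = 1 + 2 r$ ($q{\left(d,r \right)} = \left(r + r\right) + 1 = 2 r + 1 = 1 + 2 r$)
$\frac{q{\left(-114,-43 \right)} + 13783}{-42106 + \sqrt{6441 - 13392}} = \frac{\left(1 + 2 \left(-43\right)\right) + 13783}{-42106 + \sqrt{6441 - 13392}} = \frac{\left(1 - 86\right) + 13783}{-42106 + \sqrt{-6951}} = \frac{-85 + 13783}{-42106 + i \sqrt{6951}} = \frac{13698}{-42106 + i \sqrt{6951}}$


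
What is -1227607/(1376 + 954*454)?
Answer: -1227607/434492 ≈ -2.8254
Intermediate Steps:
-1227607/(1376 + 954*454) = -1227607/(1376 + 433116) = -1227607/434492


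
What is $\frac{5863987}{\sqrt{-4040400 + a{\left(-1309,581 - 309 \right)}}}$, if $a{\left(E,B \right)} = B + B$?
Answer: $- \frac{5863987 i \sqrt{252491}}{1009964} \approx - 2917.5 i$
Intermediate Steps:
$a{\left(E,B \right)} = 2 B$
$\frac{5863987}{\sqrt{-4040400 + a{\left(-1309,581 - 309 \right)}}} = \frac{5863987}{\sqrt{-4040400 + 2 \left(581 - 309\right)}} = \frac{5863987}{\sqrt{-4040400 + 2 \cdot 272}} = \frac{5863987}{\sqrt{-4040400 + 544}} = \frac{5863987}{\sqrt{-4039856}} = \frac{5863987}{4 i \sqrt{252491}} = 5863987 \left(- \frac{i \sqrt{252491}}{1009964}\right) = - \frac{5863987 i \sqrt{252491}}{1009964}$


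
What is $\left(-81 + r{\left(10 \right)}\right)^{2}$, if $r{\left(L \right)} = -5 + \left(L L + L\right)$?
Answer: $576$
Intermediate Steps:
$r{\left(L \right)} = -5 + L + L^{2}$ ($r{\left(L \right)} = -5 + \left(L^{2} + L\right) = -5 + \left(L + L^{2}\right) = -5 + L + L^{2}$)
$\left(-81 + r{\left(10 \right)}\right)^{2} = \left(-81 + \left(-5 + 10 + 10^{2}\right)\right)^{2} = \left(-81 + \left(-5 + 10 + 100\right)\right)^{2} = \left(-81 + 105\right)^{2} = 24^{2} = 576$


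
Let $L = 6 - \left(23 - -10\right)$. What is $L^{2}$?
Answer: $729$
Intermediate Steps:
$L = -27$ ($L = 6 - \left(23 + 10\right) = 6 - 33 = -27$)
$L^{2} = \left(-27\right)^{2} = 729$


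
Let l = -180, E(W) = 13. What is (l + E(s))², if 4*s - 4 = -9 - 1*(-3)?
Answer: 27889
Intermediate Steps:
s = -½ (s = 1 + (-9 - 1*(-3))/4 = 1 + (-9 + 3)/4 = 1 + (¼)*(-6) = 1 - 3/2 = -½ ≈ -0.50000)
(l + E(s))² = (-180 + 13)² = (-167)² = 27889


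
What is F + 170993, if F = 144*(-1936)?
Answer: -107791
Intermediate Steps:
F = -278784
F + 170993 = -278784 + 170993 = -107791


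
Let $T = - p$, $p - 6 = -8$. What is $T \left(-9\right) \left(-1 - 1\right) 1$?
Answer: $36$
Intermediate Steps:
$p = -2$ ($p = 6 - 8 = -2$)
$T = 2$ ($T = \left(-1\right) \left(-2\right) = 2$)
$T \left(-9\right) \left(-1 - 1\right) 1 = 2 \left(-9\right) \left(-1 - 1\right) 1 = - 18 \left(\left(-2\right) 1\right) = \left(-18\right) \left(-2\right) = 36$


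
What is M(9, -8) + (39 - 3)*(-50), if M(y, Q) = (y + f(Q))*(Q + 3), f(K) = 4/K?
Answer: -3685/2 ≈ -1842.5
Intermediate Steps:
M(y, Q) = (3 + Q)*(y + 4/Q) (M(y, Q) = (y + 4/Q)*(Q + 3) = (y + 4/Q)*(3 + Q) = (3 + Q)*(y + 4/Q))
M(9, -8) + (39 - 3)*(-50) = (4 + 3*9 + 12/(-8) - 8*9) + (39 - 3)*(-50) = (4 + 27 + 12*(-⅛) - 72) + 36*(-50) = (4 + 27 - 3/2 - 72) - 1800 = -85/2 - 1800 = -3685/2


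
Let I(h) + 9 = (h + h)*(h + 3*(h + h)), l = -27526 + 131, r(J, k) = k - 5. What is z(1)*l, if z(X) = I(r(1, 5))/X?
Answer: 246555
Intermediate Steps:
r(J, k) = -5 + k
l = -27395
I(h) = -9 + 14*h² (I(h) = -9 + (h + h)*(h + 3*(h + h)) = -9 + (2*h)*(h + 3*(2*h)) = -9 + (2*h)*(h + 6*h) = -9 + (2*h)*(7*h) = -9 + 14*h²)
z(X) = -9/X (z(X) = (-9 + 14*(-5 + 5)²)/X = (-9 + 14*0²)/X = (-9 + 14*0)/X = (-9 + 0)/X = -9/X)
z(1)*l = -9/1*(-27395) = -9*1*(-27395) = -9*(-27395) = 246555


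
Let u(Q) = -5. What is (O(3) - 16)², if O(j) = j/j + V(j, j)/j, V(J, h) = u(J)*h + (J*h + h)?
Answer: 256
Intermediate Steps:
V(J, h) = -4*h + J*h (V(J, h) = -5*h + (J*h + h) = -5*h + (h + J*h) = -4*h + J*h)
O(j) = -3 + j (O(j) = j/j + (j*(-4 + j))/j = 1 + (-4 + j) = -3 + j)
(O(3) - 16)² = ((-3 + 3) - 16)² = (0 - 16)² = (-16)² = 256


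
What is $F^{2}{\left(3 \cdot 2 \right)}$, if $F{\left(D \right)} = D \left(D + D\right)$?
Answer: $5184$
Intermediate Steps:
$F{\left(D \right)} = 2 D^{2}$ ($F{\left(D \right)} = D 2 D = 2 D^{2}$)
$F^{2}{\left(3 \cdot 2 \right)} = \left(2 \left(3 \cdot 2\right)^{2}\right)^{2} = \left(2 \cdot 6^{2}\right)^{2} = \left(2 \cdot 36\right)^{2} = 72^{2} = 5184$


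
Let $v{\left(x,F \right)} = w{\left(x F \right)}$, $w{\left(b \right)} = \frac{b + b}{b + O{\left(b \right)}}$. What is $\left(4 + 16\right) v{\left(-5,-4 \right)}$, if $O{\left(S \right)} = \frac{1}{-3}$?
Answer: $\frac{2400}{59} \approx 40.678$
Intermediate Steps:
$O{\left(S \right)} = - \frac{1}{3}$
$w{\left(b \right)} = \frac{2 b}{- \frac{1}{3} + b}$ ($w{\left(b \right)} = \frac{b + b}{b - \frac{1}{3}} = \frac{2 b}{- \frac{1}{3} + b}$)
$v{\left(x,F \right)} = \frac{6 F x}{-1 + 3 F x}$ ($v{\left(x,F \right)} = \frac{6 x F}{-1 + 3 x F} = \frac{6 F x}{-1 + 3 F x}$)
$\left(4 + 16\right) v{\left(-5,-4 \right)} = \left(4 + 16\right) 6 \left(-4\right) \left(-5\right) \frac{1}{-1 + 3 \left(-4\right) \left(-5\right)} = 20 \cdot 6 \left(-4\right) \left(-5\right) \frac{1}{-1 + 60} = 20 \cdot 6 \left(-4\right) \left(-5\right) \frac{1}{59} = 20 \cdot \frac{120}{59} = \frac{2400}{59}$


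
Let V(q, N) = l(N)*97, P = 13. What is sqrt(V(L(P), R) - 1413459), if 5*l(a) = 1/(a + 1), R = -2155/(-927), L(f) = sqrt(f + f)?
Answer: 3*I*sqrt(37294448611790)/15410 ≈ 1188.9*I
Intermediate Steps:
L(f) = sqrt(2)*sqrt(f) (L(f) = sqrt(2*f) = sqrt(2)*sqrt(f))
R = 2155/927 (R = -2155*(-1/927) = 2155/927 ≈ 2.3247)
l(a) = 1/(5*(1 + a)) (l(a) = 1/(5*(a + 1)) = 1/(5*(1 + a)))
V(q, N) = 97/(5*(1 + N)) (V(q, N) = (1/(5*(1 + N)))*97 = 97/(5*(1 + N)))
sqrt(V(L(P), R) - 1413459) = sqrt(97/(5*(1 + 2155/927)) - 1413459) = sqrt(97/(5*(3082/927)) - 1413459) = sqrt((97/5)*(927/3082) - 1413459) = sqrt(89919/15410 - 1413459) = sqrt(-21781313271/15410) = 3*I*sqrt(37294448611790)/15410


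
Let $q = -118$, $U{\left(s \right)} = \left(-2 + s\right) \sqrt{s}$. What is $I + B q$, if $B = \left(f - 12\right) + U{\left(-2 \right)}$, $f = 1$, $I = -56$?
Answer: $1242 + 472 i \sqrt{2} \approx 1242.0 + 667.51 i$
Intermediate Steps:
$U{\left(s \right)} = \sqrt{s} \left(-2 + s\right)$
$B = -11 - 4 i \sqrt{2}$ ($B = \left(1 - 12\right) + \sqrt{-2} \left(-2 - 2\right) = -11 + i \sqrt{2} \left(-4\right) = -11 - 4 i \sqrt{2} \approx -11.0 - 5.6569 i$)
$I + B q = -56 + \left(-11 - 4 i \sqrt{2}\right) \left(-118\right) = -56 + \left(1298 + 472 i \sqrt{2}\right) = 1242 + 472 i \sqrt{2}$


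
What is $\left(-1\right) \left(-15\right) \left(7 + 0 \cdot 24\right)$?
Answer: $105$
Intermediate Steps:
$\left(-1\right) \left(-15\right) \left(7 + 0 \cdot 24\right) = 15 \left(7 + 0\right) = 15 \cdot 7 = 105$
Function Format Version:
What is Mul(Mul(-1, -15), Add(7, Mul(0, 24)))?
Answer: 105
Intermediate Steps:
Mul(Mul(-1, -15), Add(7, Mul(0, 24))) = Mul(15, Add(7, 0)) = Mul(15, 7) = 105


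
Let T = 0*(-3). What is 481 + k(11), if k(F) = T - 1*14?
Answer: 467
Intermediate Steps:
T = 0
k(F) = -14 (k(F) = 0 - 1*14 = 0 - 14 = -14)
481 + k(11) = 481 - 14 = 467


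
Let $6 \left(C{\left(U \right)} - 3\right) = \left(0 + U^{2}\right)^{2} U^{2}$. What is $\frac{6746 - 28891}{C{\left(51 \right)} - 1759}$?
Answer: $- \frac{8858}{1173085151} \approx -7.551 \cdot 10^{-6}$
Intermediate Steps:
$C{\left(U \right)} = 3 + \frac{U^{6}}{6}$ ($C{\left(U \right)} = 3 + \frac{\left(0 + U^{2}\right)^{2} U^{2}}{6} = 3 + \frac{\left(U^{2}\right)^{2} U^{2}}{6} = 3 + \frac{U^{4} U^{2}}{6} = 3 + \frac{U^{6}}{6}$)
$\frac{6746 - 28891}{C{\left(51 \right)} - 1759} = \frac{6746 - 28891}{\left(3 + \frac{51^{6}}{6}\right) - 1759} = - \frac{22145}{\left(3 + \frac{1}{6} \cdot 17596287801\right) - 1759} = - \frac{22145}{\left(3 + \frac{5865429267}{2}\right) - 1759} = - \frac{22145}{\frac{5865429273}{2} - 1759} = - \frac{22145}{\frac{5865425755}{2}} = \left(-22145\right) \frac{2}{5865425755} = - \frac{8858}{1173085151}$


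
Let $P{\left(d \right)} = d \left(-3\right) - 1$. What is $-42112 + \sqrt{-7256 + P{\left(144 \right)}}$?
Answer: $-42112 + i \sqrt{7689} \approx -42112.0 + 87.687 i$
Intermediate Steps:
$P{\left(d \right)} = -1 - 3 d$ ($P{\left(d \right)} = - 3 d - 1 = -1 - 3 d$)
$-42112 + \sqrt{-7256 + P{\left(144 \right)}} = -42112 + \sqrt{-7256 - 433} = -42112 + \sqrt{-7689} = -42112 + i \sqrt{7689}$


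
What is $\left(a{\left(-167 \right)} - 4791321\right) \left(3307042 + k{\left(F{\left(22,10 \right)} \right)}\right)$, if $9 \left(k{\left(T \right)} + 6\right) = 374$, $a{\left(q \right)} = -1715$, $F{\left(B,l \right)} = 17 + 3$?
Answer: $- \frac{142658476007128}{9} \approx -1.5851 \cdot 10^{13}$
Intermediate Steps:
$F{\left(B,l \right)} = 20$
$k{\left(T \right)} = \frac{320}{9}$ ($k{\left(T \right)} = -6 + \frac{1}{9} \cdot 374 = -6 + \frac{374}{9} = \frac{320}{9}$)
$\left(a{\left(-167 \right)} - 4791321\right) \left(3307042 + k{\left(F{\left(22,10 \right)} \right)}\right) = \left(-1715 - 4791321\right) \left(3307042 + \frac{320}{9}\right) = \left(-4793036\right) \frac{29763698}{9} = - \frac{142658476007128}{9}$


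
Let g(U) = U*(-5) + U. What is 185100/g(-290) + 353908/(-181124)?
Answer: 413943989/2626298 ≈ 157.61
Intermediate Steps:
g(U) = -4*U (g(U) = -5*U + U = -4*U)
185100/g(-290) + 353908/(-181124) = 185100/((-4*(-290))) + 353908/(-181124) = 185100/1160 + 353908*(-1/181124) = 185100*(1/1160) - 88477/45281 = 9255/58 - 88477/45281 = 413943989/2626298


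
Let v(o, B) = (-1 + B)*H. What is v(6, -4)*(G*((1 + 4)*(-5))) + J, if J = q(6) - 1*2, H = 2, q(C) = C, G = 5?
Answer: 1254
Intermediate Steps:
v(o, B) = -2 + 2*B (v(o, B) = (-1 + B)*2 = -2 + 2*B)
J = 4 (J = 6 - 1*2 = 6 - 2 = 4)
v(6, -4)*(G*((1 + 4)*(-5))) + J = (-2 + 2*(-4))*(5*((1 + 4)*(-5))) + 4 = (-2 - 8)*(5*(5*(-5))) + 4 = -50*(-25) + 4 = -10*(-125) + 4 = 1250 + 4 = 1254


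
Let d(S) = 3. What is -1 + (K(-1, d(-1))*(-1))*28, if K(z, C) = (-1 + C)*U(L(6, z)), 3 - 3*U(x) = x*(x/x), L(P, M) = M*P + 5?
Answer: -227/3 ≈ -75.667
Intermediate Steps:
L(P, M) = 5 + M*P
U(x) = 1 - x/3 (U(x) = 1 - x*x/x/3 = 1 - x/3)
K(z, C) = (-1 + C)*(-⅔ - 2*z) (K(z, C) = (-1 + C)*(1 - (5 + z*6)/3) = (-1 + C)*(1 - (5 + 6*z)/3) = (-1 + C)*(1 + (-5/3 - 2*z)) = (-1 + C)*(-⅔ - 2*z))
-1 + (K(-1, d(-1))*(-1))*28 = -1 + (-2*(1 + 3*(-1))*(-1 + 3)/3*(-1))*28 = -1 + (-⅔*(1 - 3)*2*(-1))*28 = -1 + (-⅔*(-2)*2*(-1))*28 = -1 + ((8/3)*(-1))*28 = -1 - 8/3*28 = -1 - 224/3 = -227/3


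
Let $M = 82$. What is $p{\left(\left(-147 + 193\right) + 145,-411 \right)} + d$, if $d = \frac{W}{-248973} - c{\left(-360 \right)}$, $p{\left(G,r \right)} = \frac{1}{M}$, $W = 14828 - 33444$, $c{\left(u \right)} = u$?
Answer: $\frac{7351458445}{20415786} \approx 360.09$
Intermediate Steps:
$W = -18616$ ($W = 14828 - 33444 = -18616$)
$p{\left(G,r \right)} = \frac{1}{82}$
$d = \frac{89648896}{248973}$ ($d = - \frac{18616}{-248973} - -360 = \left(-18616\right) \left(- \frac{1}{248973}\right) + 360 = \frac{18616}{248973} + 360 = \frac{89648896}{248973} \approx 360.07$)
$p{\left(\left(-147 + 193\right) + 145,-411 \right)} + d = \frac{1}{82} + \frac{89648896}{248973} = \frac{7351458445}{20415786}$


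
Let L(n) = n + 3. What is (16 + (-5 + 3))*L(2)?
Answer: 70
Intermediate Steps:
L(n) = 3 + n
(16 + (-5 + 3))*L(2) = (16 + (-5 + 3))*(3 + 2) = (16 - 2)*5 = 14*5 = 70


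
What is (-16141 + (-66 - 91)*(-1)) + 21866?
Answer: 5882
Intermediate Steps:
(-16141 + (-66 - 91)*(-1)) + 21866 = (-16141 - 157*(-1)) + 21866 = (-16141 + 157) + 21866 = -15984 + 21866 = 5882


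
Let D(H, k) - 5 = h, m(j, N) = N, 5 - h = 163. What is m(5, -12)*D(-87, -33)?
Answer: 1836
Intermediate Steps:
h = -158 (h = 5 - 1*163 = 5 - 163 = -158)
D(H, k) = -153 (D(H, k) = 5 - 158 = -153)
m(5, -12)*D(-87, -33) = -12*(-153) = 1836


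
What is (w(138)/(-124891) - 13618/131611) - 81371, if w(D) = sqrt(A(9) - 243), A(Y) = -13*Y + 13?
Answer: -10709332299/131611 - I*sqrt(347)/124891 ≈ -81371.0 - 0.00014915*I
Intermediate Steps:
A(Y) = 13 - 13*Y
w(D) = I*sqrt(347) (w(D) = sqrt((13 - 13*9) - 243) = sqrt((13 - 117) - 243) = sqrt(-104 - 243) = sqrt(-347) = I*sqrt(347))
(w(138)/(-124891) - 13618/131611) - 81371 = ((I*sqrt(347))/(-124891) - 13618/131611) - 81371 = ((I*sqrt(347))*(-1/124891) - 13618*1/131611) - 81371 = (-I*sqrt(347)/124891 - 13618/131611) - 81371 = (-13618/131611 - I*sqrt(347)/124891) - 81371 = -10709332299/131611 - I*sqrt(347)/124891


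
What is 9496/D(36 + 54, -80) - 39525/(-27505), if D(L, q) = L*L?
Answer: 29066999/11139525 ≈ 2.6094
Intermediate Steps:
D(L, q) = L²
9496/D(36 + 54, -80) - 39525/(-27505) = 9496/((36 + 54)²) - 39525/(-27505) = 9496/(90²) - 39525*(-1/27505) = 9496/8100 + 7905/5501 = 9496*(1/8100) + 7905/5501 = 2374/2025 + 7905/5501 = 29066999/11139525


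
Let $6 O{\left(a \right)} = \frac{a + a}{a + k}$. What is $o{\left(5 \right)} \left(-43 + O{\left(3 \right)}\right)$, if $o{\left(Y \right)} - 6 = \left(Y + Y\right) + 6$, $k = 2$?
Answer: $- \frac{4708}{5} \approx -941.6$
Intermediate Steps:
$o{\left(Y \right)} = 12 + 2 Y$ ($o{\left(Y \right)} = 6 + \left(\left(Y + Y\right) + 6\right) = 6 + \left(2 Y + 6\right) = 6 + \left(6 + 2 Y\right) = 12 + 2 Y$)
$O{\left(a \right)} = \frac{a}{3 \left(2 + a\right)}$ ($O{\left(a \right)} = \frac{\left(a + a\right) \frac{1}{a + 2}}{6} = \frac{2 a \frac{1}{2 + a}}{6} = \frac{a}{3 \left(2 + a\right)}$)
$o{\left(5 \right)} \left(-43 + O{\left(3 \right)}\right) = \left(12 + 2 \cdot 5\right) \left(-43 + \frac{1}{3} \cdot 3 \frac{1}{2 + 3}\right) = \left(12 + 10\right) \left(-43 + \frac{1}{3} \cdot 3 \cdot \frac{1}{5}\right) = 22 \left(-43 + \frac{1}{3} \cdot 3 \cdot \frac{1}{5}\right) = 22 \left(-43 + \frac{1}{5}\right) = 22 \left(- \frac{214}{5}\right) = - \frac{4708}{5}$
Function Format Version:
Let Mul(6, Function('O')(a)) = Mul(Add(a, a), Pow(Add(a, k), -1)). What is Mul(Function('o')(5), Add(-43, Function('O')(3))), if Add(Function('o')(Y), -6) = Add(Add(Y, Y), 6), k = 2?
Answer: Rational(-4708, 5) ≈ -941.60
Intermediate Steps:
Function('o')(Y) = Add(12, Mul(2, Y)) (Function('o')(Y) = Add(6, Add(Add(Y, Y), 6)) = Add(6, Add(Mul(2, Y), 6)) = Add(6, Add(6, Mul(2, Y))) = Add(12, Mul(2, Y)))
Function('O')(a) = Mul(Rational(1, 3), a, Pow(Add(2, a), -1)) (Function('O')(a) = Mul(Rational(1, 6), Mul(Add(a, a), Pow(Add(a, 2), -1))) = Mul(Rational(1, 6), Mul(Mul(2, a), Pow(Add(2, a), -1))) = Mul(Rational(1, 6), Mul(2, a, Pow(Add(2, a), -1))) = Mul(Rational(1, 3), a, Pow(Add(2, a), -1)))
Mul(Function('o')(5), Add(-43, Function('O')(3))) = Mul(Add(12, Mul(2, 5)), Add(-43, Mul(Rational(1, 3), 3, Pow(Add(2, 3), -1)))) = Mul(Add(12, 10), Add(-43, Mul(Rational(1, 3), 3, Pow(5, -1)))) = Mul(22, Add(-43, Mul(Rational(1, 3), 3, Rational(1, 5)))) = Mul(22, Add(-43, Rational(1, 5))) = Mul(22, Rational(-214, 5)) = Rational(-4708, 5)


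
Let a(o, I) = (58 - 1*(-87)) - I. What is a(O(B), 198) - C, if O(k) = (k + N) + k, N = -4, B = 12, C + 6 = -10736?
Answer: 10689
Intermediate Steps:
C = -10742 (C = -6 - 10736 = -10742)
O(k) = -4 + 2*k (O(k) = (k - 4) + k = (-4 + k) + k = -4 + 2*k)
a(o, I) = 145 - I (a(o, I) = (58 + 87) - I = 145 - I)
a(O(B), 198) - C = (145 - 1*198) - 1*(-10742) = (145 - 198) + 10742 = -53 + 10742 = 10689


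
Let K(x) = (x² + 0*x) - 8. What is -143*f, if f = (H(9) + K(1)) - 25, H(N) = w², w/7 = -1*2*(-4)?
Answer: -443872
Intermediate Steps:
w = 56 (w = 7*(-1*2*(-4)) = 7*(-2*(-4)) = 7*8 = 56)
H(N) = 3136 (H(N) = 56² = 3136)
K(x) = -8 + x² (K(x) = (x² + 0) - 8 = x² - 8 = -8 + x²)
f = 3104 (f = (3136 + (-8 + 1²)) - 25 = (3136 + (-8 + 1)) - 25 = (3136 - 7) - 25 = 3129 - 25 = 3104)
-143*f = -143*3104 = -443872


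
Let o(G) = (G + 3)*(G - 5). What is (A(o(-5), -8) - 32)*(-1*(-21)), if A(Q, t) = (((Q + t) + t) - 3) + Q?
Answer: -231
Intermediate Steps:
o(G) = (-5 + G)*(3 + G) (o(G) = (3 + G)*(-5 + G) = (-5 + G)*(3 + G))
A(Q, t) = -3 + 2*Q + 2*t (A(Q, t) = ((Q + 2*t) - 3) + Q = (-3 + Q + 2*t) + Q = -3 + 2*Q + 2*t)
(A(o(-5), -8) - 32)*(-1*(-21)) = ((-3 + 2*(-15 + (-5)² - 2*(-5)) + 2*(-8)) - 32)*(-1*(-21)) = ((-3 + 2*(-15 + 25 + 10) - 16) - 32)*21 = ((-3 + 2*20 - 16) - 32)*21 = ((-3 + 40 - 16) - 32)*21 = (21 - 32)*21 = -11*21 = -231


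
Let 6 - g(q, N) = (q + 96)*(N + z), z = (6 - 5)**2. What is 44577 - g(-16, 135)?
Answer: 55451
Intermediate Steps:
z = 1 (z = 1**2 = 1)
g(q, N) = 6 - (1 + N)*(96 + q) (g(q, N) = 6 - (q + 96)*(N + 1) = 6 - (96 + q)*(1 + N) = 6 - (1 + N)*(96 + q))
44577 - g(-16, 135) = 44577 - (-90 - 1*(-16) - 96*135 - 1*135*(-16)) = 44577 - (-90 + 16 - 12960 + 2160) = 44577 - 1*(-10874) = 44577 + 10874 = 55451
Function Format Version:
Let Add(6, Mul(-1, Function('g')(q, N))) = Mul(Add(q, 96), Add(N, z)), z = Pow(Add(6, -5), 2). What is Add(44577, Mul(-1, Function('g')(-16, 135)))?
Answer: 55451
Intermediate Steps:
z = 1 (z = Pow(1, 2) = 1)
Function('g')(q, N) = Add(6, Mul(-1, Add(1, N), Add(96, q))) (Function('g')(q, N) = Add(6, Mul(-1, Mul(Add(q, 96), Add(N, 1)))) = Add(6, Mul(-1, Mul(Add(96, q), Add(1, N)))) = Add(6, Mul(-1, Mul(Add(1, N), Add(96, q)))) = Add(6, Mul(-1, Add(1, N), Add(96, q))))
Add(44577, Mul(-1, Function('g')(-16, 135))) = Add(44577, Mul(-1, Add(-90, Mul(-1, -16), Mul(-96, 135), Mul(-1, 135, -16)))) = Add(44577, Mul(-1, Add(-90, 16, -12960, 2160))) = Add(44577, Mul(-1, -10874)) = Add(44577, 10874) = 55451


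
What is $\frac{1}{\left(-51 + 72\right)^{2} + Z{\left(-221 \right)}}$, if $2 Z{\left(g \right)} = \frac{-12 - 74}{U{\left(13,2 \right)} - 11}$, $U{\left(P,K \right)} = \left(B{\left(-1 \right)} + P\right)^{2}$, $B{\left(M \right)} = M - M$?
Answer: $\frac{158}{69635} \approx 0.002269$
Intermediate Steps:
$B{\left(M \right)} = 0$
$U{\left(P,K \right)} = P^{2}$ ($U{\left(P,K \right)} = \left(0 + P\right)^{2} = P^{2}$)
$Z{\left(g \right)} = - \frac{43}{158}$ ($Z{\left(g \right)} = \frac{\left(-12 - 74\right) \frac{1}{13^{2} - 11}}{2} = \frac{\left(-86\right) \frac{1}{169 - 11}}{2} = \frac{\left(-86\right) \frac{1}{158}}{2} = \frac{1}{2} \left(- \frac{43}{79}\right) = - \frac{43}{158}$)
$\frac{1}{\left(-51 + 72\right)^{2} + Z{\left(-221 \right)}} = \frac{1}{\left(-51 + 72\right)^{2} - \frac{43}{158}} = \frac{1}{21^{2} - \frac{43}{158}} = \frac{1}{441 - \frac{43}{158}} = \frac{1}{\frac{69635}{158}} = \frac{158}{69635}$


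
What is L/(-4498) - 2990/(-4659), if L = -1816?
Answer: 10954882/10478091 ≈ 1.0455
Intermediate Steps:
L/(-4498) - 2990/(-4659) = -1816/(-4498) - 2990/(-4659) = -1816*(-1/4498) - 2990*(-1/4659) = 908/2249 + 2990/4659 = 10954882/10478091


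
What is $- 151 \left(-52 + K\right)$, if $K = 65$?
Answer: $-1963$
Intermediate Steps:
$- 151 \left(-52 + K\right) = - 151 \left(-52 + 65\right) = \left(-151\right) 13 = -1963$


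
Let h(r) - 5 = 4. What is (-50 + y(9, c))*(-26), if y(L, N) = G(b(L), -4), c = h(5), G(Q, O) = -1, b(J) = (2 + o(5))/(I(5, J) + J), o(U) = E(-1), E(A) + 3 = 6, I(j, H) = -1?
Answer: 1326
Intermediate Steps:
h(r) = 9 (h(r) = 5 + 4 = 9)
E(A) = 3 (E(A) = -3 + 6 = 3)
o(U) = 3
b(J) = 5/(-1 + J) (b(J) = (2 + 3)/(-1 + J) = 5/(-1 + J))
c = 9
y(L, N) = -1
(-50 + y(9, c))*(-26) = (-50 - 1)*(-26) = -51*(-26) = 1326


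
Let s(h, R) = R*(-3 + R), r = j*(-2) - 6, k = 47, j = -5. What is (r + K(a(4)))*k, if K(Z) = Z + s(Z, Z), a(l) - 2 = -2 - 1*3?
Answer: 893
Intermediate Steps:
a(l) = -3 (a(l) = 2 + (-2 - 1*3) = 2 + (-2 - 3) = 2 - 5 = -3)
r = 4 (r = -5*(-2) - 6 = 10 - 6 = 4)
K(Z) = Z + Z*(-3 + Z)
(r + K(a(4)))*k = (4 - 3*(-2 - 3))*47 = (4 - 3*(-5))*47 = (4 + 15)*47 = 19*47 = 893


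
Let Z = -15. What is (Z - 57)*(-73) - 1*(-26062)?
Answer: 31318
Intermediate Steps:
(Z - 57)*(-73) - 1*(-26062) = (-15 - 57)*(-73) - 1*(-26062) = -72*(-73) + 26062 = 5256 + 26062 = 31318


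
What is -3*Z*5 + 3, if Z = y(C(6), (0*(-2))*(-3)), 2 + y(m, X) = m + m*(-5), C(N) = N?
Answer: 393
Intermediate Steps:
y(m, X) = -2 - 4*m (y(m, X) = -2 + (m + m*(-5)) = -2 + (m - 5*m) = -2 - 4*m)
Z = -26 (Z = -2 - 4*6 = -2 - 24 = -26)
-3*Z*5 + 3 = -(-78)*5 + 3 = -3*(-130) + 3 = 390 + 3 = 393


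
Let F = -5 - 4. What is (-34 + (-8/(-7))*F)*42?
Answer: -1860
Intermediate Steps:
F = -9
(-34 + (-8/(-7))*F)*42 = (-34 - 8/(-7)*(-9))*42 = (-34 - 8*(-⅐)*(-9))*42 = (-34 + (8/7)*(-9))*42 = (-34 - 72/7)*42 = -310/7*42 = -1860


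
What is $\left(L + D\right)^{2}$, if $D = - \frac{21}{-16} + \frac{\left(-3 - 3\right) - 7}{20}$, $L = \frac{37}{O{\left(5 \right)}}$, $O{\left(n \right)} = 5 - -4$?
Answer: $\frac{11812969}{518400} \approx 22.787$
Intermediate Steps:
$O{\left(n \right)} = 9$ ($O{\left(n \right)} = 5 + 4 = 9$)
$L = \frac{37}{9} \approx 4.1111$
$D = \frac{53}{80}$ ($D = \left(-21\right) \left(- \frac{1}{16}\right) + \left(-6 - 7\right) \frac{1}{20} = \frac{21}{16} - \frac{13}{20} = \frac{53}{80} \approx 0.6625$)
$\left(L + D\right)^{2} = \left(\frac{37}{9} + \frac{53}{80}\right)^{2} = \left(\frac{3437}{720}\right)^{2} = \frac{11812969}{518400}$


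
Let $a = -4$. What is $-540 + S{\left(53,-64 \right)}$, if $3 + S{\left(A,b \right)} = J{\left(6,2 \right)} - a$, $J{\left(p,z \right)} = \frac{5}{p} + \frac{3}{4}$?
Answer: $- \frac{6449}{12} \approx -537.42$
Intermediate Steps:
$J{\left(p,z \right)} = \frac{3}{4} + \frac{5}{p}$ ($J{\left(p,z \right)} = \frac{5}{p} + 3 \cdot \frac{1}{4} = \frac{5}{p} + \frac{3}{4} = \frac{3}{4} + \frac{5}{p}$)
$S{\left(A,b \right)} = \frac{31}{12}$ ($S{\left(A,b \right)} = -3 + \left(\left(\frac{3}{4} + \frac{5}{6}\right) - -4\right) = -3 + \left(\left(\frac{3}{4} + 5 \cdot \frac{1}{6}\right) + 4\right) = -3 + \left(\left(\frac{3}{4} + \frac{5}{6}\right) + 4\right) = -3 + \left(\frac{19}{12} + 4\right) = -3 + \frac{67}{12} = \frac{31}{12}$)
$-540 + S{\left(53,-64 \right)} = -540 + \frac{31}{12} = - \frac{6449}{12}$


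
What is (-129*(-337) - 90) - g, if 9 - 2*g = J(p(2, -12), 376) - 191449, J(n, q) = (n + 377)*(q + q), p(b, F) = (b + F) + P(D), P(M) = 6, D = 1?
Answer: 87902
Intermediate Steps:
p(b, F) = 6 + F + b (p(b, F) = (b + F) + 6 = (F + b) + 6 = 6 + F + b)
J(n, q) = 2*q*(377 + n) (J(n, q) = (377 + n)*(2*q) = 2*q*(377 + n))
g = -44519 (g = 9/2 - (2*376*(377 + (6 - 12 + 2)) - 191449)/2 = 9/2 - (2*376*(377 - 4) - 191449)/2 = 9/2 - (2*376*373 - 191449)/2 = 9/2 - (280496 - 191449)/2 = 9/2 - 1/2*89047 = 9/2 - 89047/2 = -44519)
(-129*(-337) - 90) - g = (-129*(-337) - 90) - 1*(-44519) = (43473 - 90) + 44519 = 43383 + 44519 = 87902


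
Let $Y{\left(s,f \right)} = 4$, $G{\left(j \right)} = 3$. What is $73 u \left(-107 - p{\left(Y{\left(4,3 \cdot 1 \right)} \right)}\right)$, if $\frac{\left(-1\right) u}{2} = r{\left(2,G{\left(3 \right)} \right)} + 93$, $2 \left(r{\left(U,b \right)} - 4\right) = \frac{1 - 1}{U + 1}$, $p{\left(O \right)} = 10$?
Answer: $1656954$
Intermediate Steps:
$r{\left(U,b \right)} = 4$ ($r{\left(U,b \right)} = 4 + \frac{\left(1 - 1\right) \frac{1}{U + 1}}{2} = 4 + \frac{0 \frac{1}{1 + U}}{2} = 4 + \frac{1}{2} \cdot 0 = 4 + 0 = 4$)
$u = -194$ ($u = - 2 \left(4 + 93\right) = \left(-2\right) 97 = -194$)
$73 u \left(-107 - p{\left(Y{\left(4,3 \cdot 1 \right)} \right)}\right) = 73 \left(-194\right) \left(-107 - 10\right) = - 14162 \left(-107 - 10\right) = \left(-14162\right) \left(-117\right) = 1656954$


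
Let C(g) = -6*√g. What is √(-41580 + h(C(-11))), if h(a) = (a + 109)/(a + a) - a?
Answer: √(-181120302 + 29733*I*√11)/66 ≈ 0.055511 + 203.91*I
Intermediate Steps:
h(a) = -a + (109 + a)/(2*a) (h(a) = (109 + a)/((2*a)) - a = (109 + a)*(1/(2*a)) - a = (109 + a)/(2*a) - a = -a + (109 + a)/(2*a))
√(-41580 + h(C(-11))) = √(-41580 + (½ - (-6)*√(-11) + 109/(2*((-6*I*√11))))) = √(-41580 + (½ - (-6)*I*√11 + 109/(2*((-6*I*√11))))) = √(-41580 + (½ + 6*I*√11 + 109*(I*√11/66)/2)) = √(-41580 + (½ + 6*I*√11 + 109*I*√11/132)) = √(-41580 + (½ + 901*I*√11/132)) = √(-83159/2 + 901*I*√11/132)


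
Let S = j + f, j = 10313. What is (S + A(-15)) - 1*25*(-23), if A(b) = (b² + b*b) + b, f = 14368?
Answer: 25691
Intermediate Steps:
A(b) = b + 2*b² (A(b) = (b² + b²) + b = 2*b² + b = b + 2*b²)
S = 24681 (S = 10313 + 14368 = 24681)
(S + A(-15)) - 1*25*(-23) = (24681 - 15*(1 + 2*(-15))) - 1*25*(-23) = (24681 - 15*(1 - 30)) - 25*(-23) = (24681 - 15*(-29)) + 575 = (24681 + 435) + 575 = 25116 + 575 = 25691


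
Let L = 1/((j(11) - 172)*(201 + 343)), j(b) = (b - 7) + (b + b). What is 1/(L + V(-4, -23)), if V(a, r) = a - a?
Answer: -79424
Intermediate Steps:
V(a, r) = 0
j(b) = -7 + 3*b (j(b) = (-7 + b) + 2*b = -7 + 3*b)
L = -1/79424 (L = 1/(((-7 + 3*11) - 172)*(201 + 343)) = 1/(((-7 + 33) - 172)*544) = 1/((26 - 172)*544) = 1/(-146*544) = 1/(-79424) = -1/79424 ≈ -1.2591e-5)
1/(L + V(-4, -23)) = 1/(-1/79424 + 0) = 1/(-1/79424) = -79424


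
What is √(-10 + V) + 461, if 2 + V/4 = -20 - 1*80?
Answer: 461 + I*√418 ≈ 461.0 + 20.445*I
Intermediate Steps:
V = -408 (V = -8 + 4*(-20 - 1*80) = -8 + 4*(-20 - 80) = -8 + 4*(-100) = -8 - 400 = -408)
√(-10 + V) + 461 = √(-10 - 408) + 461 = √(-418) + 461 = I*√418 + 461 = 461 + I*√418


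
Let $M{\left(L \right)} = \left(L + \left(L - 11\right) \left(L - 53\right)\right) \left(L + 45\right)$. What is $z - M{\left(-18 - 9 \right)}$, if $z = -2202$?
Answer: $-56436$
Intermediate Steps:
$M{\left(L \right)} = \left(45 + L\right) \left(L + \left(-53 + L\right) \left(-11 + L\right)\right)$ ($M{\left(L \right)} = \left(L + \left(-11 + L\right) \left(-53 + L\right)\right) \left(45 + L\right) = \left(L + \left(-53 + L\right) \left(-11 + L\right)\right) \left(45 + L\right) = \left(45 + L\right) \left(L + \left(-53 + L\right) \left(-11 + L\right)\right)$)
$z - M{\left(-18 - 9 \right)} = -2202 - \left(26235 + \left(-18 - 9\right)^{3} - 2252 \left(-18 - 9\right) - 18 \left(-18 - 9\right)^{2}\right) = -2202 - \left(26235 + \left(-27\right)^{3} - -60804 - 18 \left(-27\right)^{2}\right) = -2202 - \left(26235 - 19683 + 60804 - 13122\right) = -2202 - 54234 = -56436$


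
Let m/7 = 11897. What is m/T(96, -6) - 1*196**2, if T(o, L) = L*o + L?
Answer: -22441391/582 ≈ -38559.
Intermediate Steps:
m = 83279 (m = 7*11897 = 83279)
T(o, L) = L + L*o
m/T(96, -6) - 1*196**2 = 83279/((-6*(1 + 96))) - 1*196**2 = 83279/((-6*97)) - 1*38416 = 83279/(-582) - 38416 = 83279*(-1/582) - 38416 = -83279/582 - 38416 = -22441391/582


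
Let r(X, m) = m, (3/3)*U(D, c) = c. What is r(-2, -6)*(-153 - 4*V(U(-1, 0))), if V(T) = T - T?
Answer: 918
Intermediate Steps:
U(D, c) = c
V(T) = 0
r(-2, -6)*(-153 - 4*V(U(-1, 0))) = -6*(-153 - 4*0) = -6*(-153 + 0) = -6*(-153) = 918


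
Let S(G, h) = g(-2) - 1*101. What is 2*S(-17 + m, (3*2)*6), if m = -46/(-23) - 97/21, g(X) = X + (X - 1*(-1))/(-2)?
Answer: -205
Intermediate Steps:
g(X) = -½ + X/2 (g(X) = X + (X + 1)*(-½) = X + (1 + X)*(-½) = X + (-½ - X/2) = -½ + X/2)
m = -55/21 (m = -46*(-1/23) - 97*1/21 = 2 - 97/21 = -55/21 ≈ -2.6190)
S(G, h) = -205/2 (S(G, h) = (-½ + (½)*(-2)) - 1*101 = (-½ - 1) - 101 = -3/2 - 101 = -205/2)
2*S(-17 + m, (3*2)*6) = 2*(-205/2) = -205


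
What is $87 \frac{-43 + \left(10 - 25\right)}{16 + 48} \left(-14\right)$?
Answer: $\frac{17661}{16} \approx 1103.8$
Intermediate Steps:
$87 \frac{-43 + \left(10 - 25\right)}{16 + 48} \left(-14\right) = 87 \frac{-43 - 15}{64} \left(-14\right) = 87 \left(\left(-58\right) \frac{1}{64}\right) \left(-14\right) = 87 \left(- \frac{29}{32}\right) \left(-14\right) = \left(- \frac{2523}{32}\right) \left(-14\right) = \frac{17661}{16}$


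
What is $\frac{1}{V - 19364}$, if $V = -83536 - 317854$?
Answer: $- \frac{1}{420754} \approx -2.3767 \cdot 10^{-6}$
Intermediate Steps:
$V = -401390$
$\frac{1}{V - 19364} = \frac{1}{-401390 - 19364} = \frac{1}{-420754} = - \frac{1}{420754}$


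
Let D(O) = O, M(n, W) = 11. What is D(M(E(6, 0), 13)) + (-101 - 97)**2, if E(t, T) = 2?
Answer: 39215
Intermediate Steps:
D(M(E(6, 0), 13)) + (-101 - 97)**2 = 11 + (-101 - 97)**2 = 11 + (-198)**2 = 11 + 39204 = 39215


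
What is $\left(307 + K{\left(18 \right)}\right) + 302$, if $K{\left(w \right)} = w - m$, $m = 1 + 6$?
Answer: $620$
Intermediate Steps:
$m = 7$
$K{\left(w \right)} = -7 + w$ ($K{\left(w \right)} = w - 7 = -7 + w$)
$\left(307 + K{\left(18 \right)}\right) + 302 = \left(307 + \left(-7 + 18\right)\right) + 302 = \left(307 + 11\right) + 302 = 318 + 302 = 620$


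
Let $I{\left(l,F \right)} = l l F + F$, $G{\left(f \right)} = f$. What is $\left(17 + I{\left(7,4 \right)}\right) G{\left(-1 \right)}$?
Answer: $-217$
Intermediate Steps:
$I{\left(l,F \right)} = F + F l^{2}$ ($I{\left(l,F \right)} = l^{2} F + F = F l^{2} + F = F + F l^{2}$)
$\left(17 + I{\left(7,4 \right)}\right) G{\left(-1 \right)} = \left(17 + 4 \left(1 + 7^{2}\right)\right) \left(-1\right) = \left(17 + 4 \left(1 + 49\right)\right) \left(-1\right) = \left(17 + 4 \cdot 50\right) \left(-1\right) = \left(17 + 200\right) \left(-1\right) = 217 \left(-1\right) = -217$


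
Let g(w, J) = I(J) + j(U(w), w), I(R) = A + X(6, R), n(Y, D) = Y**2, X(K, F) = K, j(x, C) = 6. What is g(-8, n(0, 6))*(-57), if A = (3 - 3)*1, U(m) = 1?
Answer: -684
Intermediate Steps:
A = 0 (A = 0*1 = 0)
I(R) = 6 (I(R) = 0 + 6 = 6)
g(w, J) = 12 (g(w, J) = 6 + 6 = 12)
g(-8, n(0, 6))*(-57) = 12*(-57) = -684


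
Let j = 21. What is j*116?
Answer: 2436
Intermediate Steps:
j*116 = 21*116 = 2436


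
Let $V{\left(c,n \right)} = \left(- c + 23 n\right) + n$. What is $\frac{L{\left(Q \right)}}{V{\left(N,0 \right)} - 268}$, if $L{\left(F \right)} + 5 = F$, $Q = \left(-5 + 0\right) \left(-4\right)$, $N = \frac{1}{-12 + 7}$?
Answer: $- \frac{75}{1339} \approx -0.056012$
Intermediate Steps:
$N = - \frac{1}{5}$ ($N = \frac{1}{-5} = - \frac{1}{5} \approx -0.2$)
$V{\left(c,n \right)} = - c + 24 n$
$Q = 20$ ($Q = \left(-5\right) \left(-4\right) = 20$)
$L{\left(F \right)} = -5 + F$
$\frac{L{\left(Q \right)}}{V{\left(N,0 \right)} - 268} = \frac{-5 + 20}{\left(\left(-1\right) \left(- \frac{1}{5}\right) + 24 \cdot 0\right) - 268} = \frac{15}{\left(\frac{1}{5} + 0\right) - 268} = \frac{15}{\frac{1}{5} - 268} = \frac{15}{- \frac{1339}{5}} = 15 \left(- \frac{5}{1339}\right) = - \frac{75}{1339}$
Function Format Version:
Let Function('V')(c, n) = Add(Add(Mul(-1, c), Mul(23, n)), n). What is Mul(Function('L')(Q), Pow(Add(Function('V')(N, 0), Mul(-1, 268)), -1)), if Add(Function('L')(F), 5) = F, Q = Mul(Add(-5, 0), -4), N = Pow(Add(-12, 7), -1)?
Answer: Rational(-75, 1339) ≈ -0.056012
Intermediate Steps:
N = Rational(-1, 5) (N = Pow(-5, -1) = Rational(-1, 5) ≈ -0.20000)
Function('V')(c, n) = Add(Mul(-1, c), Mul(24, n))
Q = 20 (Q = Mul(-5, -4) = 20)
Function('L')(F) = Add(-5, F)
Mul(Function('L')(Q), Pow(Add(Function('V')(N, 0), Mul(-1, 268)), -1)) = Mul(Add(-5, 20), Pow(Add(Add(Mul(-1, Rational(-1, 5)), Mul(24, 0)), Mul(-1, 268)), -1)) = Mul(15, Pow(Add(Add(Rational(1, 5), 0), -268), -1)) = Mul(15, Pow(Add(Rational(1, 5), -268), -1)) = Mul(15, Pow(Rational(-1339, 5), -1)) = Mul(15, Rational(-5, 1339)) = Rational(-75, 1339)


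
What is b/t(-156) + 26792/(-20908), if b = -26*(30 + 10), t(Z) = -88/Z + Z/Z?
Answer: -212415698/318847 ≈ -666.20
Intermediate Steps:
t(Z) = 1 - 88/Z (t(Z) = -88/Z + 1 = 1 - 88/Z)
b = -1040 (b = -26*40 = -1040)
b/t(-156) + 26792/(-20908) = -1040*(-156/(-88 - 156)) + 26792/(-20908) = -1040/((-1/156*(-244))) + 26792*(-1/20908) = -1040/61/39 - 6698/5227 = -1040*39/61 - 6698/5227 = -40560/61 - 6698/5227 = -212415698/318847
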